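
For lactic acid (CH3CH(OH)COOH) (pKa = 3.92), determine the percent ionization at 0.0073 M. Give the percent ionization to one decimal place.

CH3CH(OH)COOH ⇌ CH3CH(OH)COO- + H+; let x = [H+] at equilibrium.
Ka = 10^(−3.92) = 1.20 × 10^-4
Solve x² + 0.00012x − 8.76e-07 = 0 → x = 8.78 × 10^-4 M
% ionization = x/C₀ × 100% = 8.78 × 10^-4/0.0073 × 100% = 12.0%

12.0%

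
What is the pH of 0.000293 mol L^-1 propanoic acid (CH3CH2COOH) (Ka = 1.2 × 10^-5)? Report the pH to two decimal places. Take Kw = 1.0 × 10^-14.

CH3CH2COOH ⇌ CH3CH2COO- + H+
From the ICE table, Ka = x²/(0.000293 − x) = 1.2 × 10^-5.
The 5% rule fails; solving x² + Ka·x − Ka·C₀ = 0 exactly:
x = (−Ka + √(Ka² + 4·Ka·C₀))/2 = 5.36 × 10^-5 M
pH = −log[H+] = −log(5.36 × 10^-5) = 4.27

pH = 4.27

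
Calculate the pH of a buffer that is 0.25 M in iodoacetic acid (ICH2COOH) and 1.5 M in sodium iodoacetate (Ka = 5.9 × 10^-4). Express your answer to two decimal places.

pH = 4.01

pKa = −log(5.9 × 10^-4) = 3.229
Using pH = pKa + log([base]/[acid]) with [base]/[acid] = 1.5/0.25:
pH = 3.229 + (+0.778) = 4.01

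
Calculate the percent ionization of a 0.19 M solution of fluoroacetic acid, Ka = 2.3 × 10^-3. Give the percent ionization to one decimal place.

FCH2COOH ⇌ FCH2COO- + H+; let x = [H+] at equilibrium.
Ka = x²/(C₀ − x); solving the quadratic gives x = 1.98 × 10^-2 M.
Fraction ionized = 1.98 × 10^-2 / 0.19 = 0.1042 → 10.4%

10.4%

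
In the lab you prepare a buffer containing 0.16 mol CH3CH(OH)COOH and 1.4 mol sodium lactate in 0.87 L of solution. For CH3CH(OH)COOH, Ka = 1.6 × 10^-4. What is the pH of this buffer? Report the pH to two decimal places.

pH = 4.74

pKa = −log(1.6 × 10^-4) = 3.796
Using pH = pKa + log([base]/[acid]) with [base]/[acid] = 1.4/0.16:
pH = 3.796 + (+0.942) = 4.74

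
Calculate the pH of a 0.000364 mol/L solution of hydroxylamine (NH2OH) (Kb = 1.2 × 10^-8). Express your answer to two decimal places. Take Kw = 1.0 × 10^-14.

NH2OH + H2O ⇌ NH3OH+ + OH-
Kb = x²/(0.000364 − x) = 1.2 × 10^-8
Neglecting x in the denominator: x = √(1.2 × 10^-8 × 0.000364) = 2.09 × 10^-6 M
(x/C₀ = 0.57% < 5%, so the approximation holds.)
pOH = −log(2.09 × 10^-6) = 5.68; pH = 14.00 − 5.68 = 8.32

pH = 8.32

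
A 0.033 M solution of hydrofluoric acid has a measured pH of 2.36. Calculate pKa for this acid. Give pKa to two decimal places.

[H+] = 10^(-2.36) = 4.37 × 10^-3 M
At equilibrium [HA] = 0.033 − 4.37 × 10^-3 = 2.86 × 10^-2 M
Ka = [H+][A-]/[HA] = (4.37 × 10^-3)² / 2.86 × 10^-2 = 6.68 × 10^-4
pKa = -log(6.68 × 10^-4) = 3.18

pKa = 3.18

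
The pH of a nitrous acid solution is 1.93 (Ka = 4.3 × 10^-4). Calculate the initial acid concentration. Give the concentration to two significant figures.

C₀ = 3.3 × 10^-1 M

[H+] = 10^(-1.93) = 1.17 × 10^-2 M = x
Ka = x²/(C₀ − x) ⇒ C₀ = x + x²/Ka
C₀ = 1.17 × 10^-2 + (1.17 × 10^-2)²/(4.3 × 10^-4) = 3.30 × 10^-1 M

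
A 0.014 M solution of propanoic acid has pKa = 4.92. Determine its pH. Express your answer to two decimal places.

pH = 3.39

CH3CH2COOH ⇌ CH3CH2COO- + H+
Ka = 10^(−4.92) = 1.20 × 10^-5
Ka = x²/(0.014 − x) = 1.20 × 10^-5
Neglecting x in the denominator: x = √(1.20 × 10^-5 × 0.014) = 4.10 × 10^-4 M
pH = −log[H+] = −log(4.10 × 10^-4) = 3.39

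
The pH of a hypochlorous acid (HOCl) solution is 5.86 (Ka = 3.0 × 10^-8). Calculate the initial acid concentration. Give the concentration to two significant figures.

[H+] = 10^(-5.86) = 1.38 × 10^-6 M = x
Ka = x²/(C₀ − x) ⇒ C₀ = x + x²/Ka
C₀ = 1.38 × 10^-6 + (1.38 × 10^-6)²/(3.0 × 10^-8) = 6.49 × 10^-5 M

C₀ = 6.5 × 10^-5 M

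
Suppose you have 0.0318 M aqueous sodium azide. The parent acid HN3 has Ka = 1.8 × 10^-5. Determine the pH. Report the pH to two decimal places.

N3- is the conjugate base of the weak acid HN3.
Kb = Kw/Ka = 1.0×10^-14 / 1.8 × 10^-5 = 5.56 × 10^-10
Let x = [OH-] at equilibrium. Kb = x²/(0.0318 − x).
Assume x ≪ 0.0318: x ≈ √(5.56 × 10^-10 × 0.0318) = 4.20 × 10^-6 M
pOH = −log(4.20 × 10^-6) = 5.38; pH = 14.00 − 5.38 = 8.62

pH = 8.62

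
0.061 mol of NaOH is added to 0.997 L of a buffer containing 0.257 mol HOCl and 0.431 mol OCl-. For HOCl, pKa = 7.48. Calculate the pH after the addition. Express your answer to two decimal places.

pH = 7.88

After neutralization: n(HOCl) = 0.196 mol, n(OCl-) = 0.492 mol.
Henderson–Hasselbalch with mole ratio 0.492/0.196: pH = 7.48 + (+0.400)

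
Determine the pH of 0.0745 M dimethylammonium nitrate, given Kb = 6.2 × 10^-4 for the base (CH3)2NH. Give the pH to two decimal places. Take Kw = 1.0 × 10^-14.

(CH3)2NH2+ is the conjugate acid of the weak base (CH3)2NH.
Ka = Kw/Kb = 1.0×10^-14 / 6.2 × 10^-4 = 1.61 × 10^-11
From the ICE table, Ka = x²/(0.0745 − x) = 1.61 × 10^-11.
Neglecting x in the denominator: x = √(1.61 × 10^-11 × 0.0745) = 1.10 × 10^-6 M
Check: 0.0015% ionized — well under 5%, approximation valid.
pH = −log[H+] = −log(1.10 × 10^-6) = 5.96

pH = 5.96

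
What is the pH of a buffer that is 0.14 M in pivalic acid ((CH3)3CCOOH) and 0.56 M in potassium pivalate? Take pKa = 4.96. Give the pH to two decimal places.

pH = pKa + log([A⁻]/[HA]) = 4.96 + log(0.56/0.14)
pH = 4.96 + (+0.602) = 5.56

pH = 5.56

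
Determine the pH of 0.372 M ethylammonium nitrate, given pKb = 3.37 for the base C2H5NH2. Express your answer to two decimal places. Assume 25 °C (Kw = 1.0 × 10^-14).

pH = 5.53

C2H5NH3+ is the conjugate acid of the weak base C2H5NH2.
Kb = 10^(−3.37) = 4.27 × 10^-4
Ka = Kw/Kb = 1.0×10^-14 / 4.27 × 10^-4 = 2.34 × 10^-11
Ka = x²/(0.372 − x) = 2.34 × 10^-11
Since Ka ≪ C₀, x ≈ √(Ka·C₀) = 2.95 × 10^-6 M.
(x/C₀ = 0.00079% < 5%, so the approximation holds.)
pH = −log[H+] = −log(2.95 × 10^-6) = 5.53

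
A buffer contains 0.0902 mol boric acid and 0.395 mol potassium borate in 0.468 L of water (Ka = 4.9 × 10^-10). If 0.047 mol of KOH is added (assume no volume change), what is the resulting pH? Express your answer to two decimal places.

After neutralization: n(B(OH)3) = 0.0432 mol, n(B(OH)4-) = 0.442 mol.
pKa = −log(4.9 × 10^-10) = 9.310
pH = pKa + log(n_B(OH)4-/n_B(OH)3) = 9.310 + log(0.442/0.0432) = 9.310 + (+1.010)

pH = 10.32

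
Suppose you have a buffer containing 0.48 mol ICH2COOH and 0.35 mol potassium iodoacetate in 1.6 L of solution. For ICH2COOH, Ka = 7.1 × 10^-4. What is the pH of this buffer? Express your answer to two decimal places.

pKa = −log(7.1 × 10^-4) = 3.149
Using pH = pKa + log([base]/[acid]) with [base]/[acid] = 0.35/0.48:
pH = 3.149 + (-0.137) = 3.01

pH = 3.01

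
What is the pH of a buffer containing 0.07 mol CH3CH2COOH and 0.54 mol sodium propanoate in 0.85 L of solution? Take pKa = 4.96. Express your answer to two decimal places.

Henderson–Hasselbalch: pH = pKa + log([CH3CH2COO-]/[CH3CH2COOH]) = 4.96 + log(0.54/0.07)
pH = 4.96 + (+0.887) = 5.85

pH = 5.85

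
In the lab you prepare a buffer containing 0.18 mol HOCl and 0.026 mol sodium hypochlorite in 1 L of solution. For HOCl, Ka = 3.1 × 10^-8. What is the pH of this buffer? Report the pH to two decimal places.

pH = 6.67

pKa = −log(3.1 × 10^-8) = 7.509
Henderson–Hasselbalch: pH = pKa + log([OCl-]/[HOCl]) = 7.509 + log(0.026/0.18)
pH = 7.509 + (-0.840) = 6.67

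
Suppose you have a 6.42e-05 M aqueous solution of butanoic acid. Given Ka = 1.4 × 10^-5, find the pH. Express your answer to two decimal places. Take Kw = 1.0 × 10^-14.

CH3(CH2)2COOH ⇌ CH3(CH2)2COO- + H+
Ka = x²/(6.42e-05 − x) = 1.4 × 10^-5
Here C₀/Ka ≈ 4.59, so the small-x approximation fails. Use the quadratic:
x = [−1.4e-05 + √(1.4e-05² + 3.6e-09)]/2 = 2.38 × 10^-5 M
pH = −log(2.38 × 10^-5) = 4.62

pH = 4.62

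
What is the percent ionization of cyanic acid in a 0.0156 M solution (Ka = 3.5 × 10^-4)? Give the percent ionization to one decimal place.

13.9%

HOCN ⇌ OCN- + H+; let x = [H+] at equilibrium.
Solve x² + 0.00035x − 5.46e-06 = 0 → x = 2.17 × 10^-3 M
% ionization = x/C₀ × 100% = 2.17 × 10^-3/0.0156 × 100% = 13.9%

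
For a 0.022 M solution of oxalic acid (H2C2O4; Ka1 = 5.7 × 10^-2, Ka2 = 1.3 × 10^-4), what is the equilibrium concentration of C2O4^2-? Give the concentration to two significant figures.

First ionization gives [H+] ≈ [HC2O4-] = 1.70 × 10^-2 M.
Second step: Ka2 = [H+][C2O4^2-]/[HC2O4-] ≈ [C2O4^2-] (since [H+] ≈ [HC2O4-]).
So [C2O4^2-] ≈ Ka2.

1.3 × 10^-4 M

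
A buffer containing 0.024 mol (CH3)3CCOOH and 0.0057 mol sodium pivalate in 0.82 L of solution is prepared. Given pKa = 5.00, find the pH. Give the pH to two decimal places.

pH = 4.38

Henderson–Hasselbalch: pH = pKa + log([(CH3)3CCOO-]/[(CH3)3CCOOH]) = 5.00 + log(0.0057/0.024)
pH = 5.00 + (-0.624) = 4.38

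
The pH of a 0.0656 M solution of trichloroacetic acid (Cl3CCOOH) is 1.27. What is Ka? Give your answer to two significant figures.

Ka = 2.4 × 10^-1

[H+] = 10^(-1.27) = 5.37 × 10^-2 M
At equilibrium [HA] = 0.0656 − 5.37 × 10^-2 = 1.19 × 10^-2 M
Ka = [H+][A-]/[HA] = (5.37 × 10^-2)² / 1.19 × 10^-2 = 2.4 × 10^-1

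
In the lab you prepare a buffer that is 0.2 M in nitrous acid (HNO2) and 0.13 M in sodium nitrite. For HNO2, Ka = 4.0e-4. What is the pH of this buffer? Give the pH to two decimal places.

pH = 3.21

pKa = −log(4.0 × 10^-4) = 3.398
Using pH = pKa + log([base]/[acid]) with [base]/[acid] = 0.13/0.2:
pH = 3.398 + (-0.187) = 3.21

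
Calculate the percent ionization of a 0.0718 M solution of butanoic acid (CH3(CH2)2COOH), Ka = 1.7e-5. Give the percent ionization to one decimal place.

1.5%

CH3(CH2)2COOH ⇌ CH3(CH2)2COO- + H+; let x = [H+] at equilibrium.
x ≈ √(Ka·C₀) = √(1.7 × 10^-5 × 0.0718) = 1.10 × 10^-3 M
% ionization = x/C₀ × 100% = 1.10 × 10^-3/0.0718 × 100% = 1.5%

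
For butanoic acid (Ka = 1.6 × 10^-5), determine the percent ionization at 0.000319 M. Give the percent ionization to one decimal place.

20.0%

CH3(CH2)2COOH ⇌ CH3(CH2)2COO- + H+; let x = [H+] at equilibrium.
Solve x² + 1.6e-05x − 5.1e-09 = 0 → x = 6.39 × 10^-5 M
Fraction ionized = 6.39 × 10^-5 / 0.000319 = 0.2003 → 20.0%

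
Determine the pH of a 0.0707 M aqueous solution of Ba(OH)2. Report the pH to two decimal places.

Ba(OH)2 is a strong base (each formula unit releases 2 OH-); [OH-] = 0.141 M.
pOH = -log(0.141) = 0.85
pH = 14.00 - 0.85 = 13.15

pH = 13.15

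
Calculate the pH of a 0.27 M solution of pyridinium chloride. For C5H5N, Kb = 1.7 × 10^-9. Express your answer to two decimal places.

C5H5NH+ is the conjugate acid of the weak base C5H5N.
Ka = Kw/Kb = 1.0×10^-14 / 1.7 × 10^-9 = 5.88 × 10^-6
Let x = [H+] at equilibrium. Ka = x²/(0.27 − x).
Neglecting x in the denominator: x = √(5.88 × 10^-6 × 0.27) = 1.26 × 10^-3 M
Check: 0.47% ionized — well under 5%, approximation valid.
pH = −log(1.26 × 10^-3) = 2.90

pH = 2.90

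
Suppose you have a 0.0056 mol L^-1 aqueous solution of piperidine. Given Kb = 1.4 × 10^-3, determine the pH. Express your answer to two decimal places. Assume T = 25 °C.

C5H10NH + H2O ⇌ C5H10NH2+ + OH-
Kb = [OH-]²/(0.0056 − [OH-]) = 1.4 × 10^-3
[OH-] is not negligible relative to C₀; solve [OH-]² + 0.0014·[OH-] − 7.84e-06 = 0.
[OH-] = [−0.0014 + √(0.0014² + 3.14e-05)]/2 = 2.19 × 10^-3 M
pOH = −log(2.19 × 10^-3) = 2.66; pH = 14.00 − 2.66 = 11.34

pH = 11.34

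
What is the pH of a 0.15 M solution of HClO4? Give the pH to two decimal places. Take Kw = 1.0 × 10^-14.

HClO4 is a strong acid and dissociates completely, so [H+] = 0.15 M.
pH = -log(0.15) = 0.82

pH = 0.82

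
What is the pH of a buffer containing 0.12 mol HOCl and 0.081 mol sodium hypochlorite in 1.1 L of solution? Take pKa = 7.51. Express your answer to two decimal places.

Using pH = pKa + log([base]/[acid]) with [base]/[acid] = 0.081/0.12:
pH = 7.51 + (-0.171) = 7.34

pH = 7.34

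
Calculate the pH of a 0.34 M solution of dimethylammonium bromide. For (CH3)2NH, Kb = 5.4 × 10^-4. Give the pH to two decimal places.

pH = 5.60

(CH3)2NH2+ is the conjugate acid of the weak base (CH3)2NH.
Ka = Kw/Kb = 1.0×10^-14 / 5.4 × 10^-4 = 1.85 × 10^-11
Let x = [H+] at equilibrium. Ka = x²/(0.34 − x).
Assume x ≪ 0.34: x ≈ √(1.85 × 10^-11 × 0.34) = 2.51 × 10^-6 M
pH = −log[H+] = −log(2.51 × 10^-6) = 5.60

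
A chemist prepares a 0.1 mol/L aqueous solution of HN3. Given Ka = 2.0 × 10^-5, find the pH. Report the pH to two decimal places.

HN3 ⇌ N3- + H+
From the ICE table, Ka = [H+]²/(0.1 − [H+]) = 2.0 × 10^-5.
Neglecting [H+] in the denominator: [H+] = √(2.0 × 10^-5 × 0.1) = 1.41 × 10^-3 M
([H+]/C₀ = 1.4% < 5%, so the approximation holds.)
pH = −log[H+] = −log(1.41 × 10^-3) = 2.85

pH = 2.85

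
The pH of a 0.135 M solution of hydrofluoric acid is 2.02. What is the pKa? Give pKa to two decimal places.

pKa = 3.14

[H+] = 10^(-2.02) = 9.55 × 10^-3 M
At equilibrium [HA] = 0.135 − 9.55 × 10^-3 = 1.25 × 10^-1 M
Ka = [H+][A-]/[HA] = (9.55 × 10^-3)² / 1.25 × 10^-1 = 7.30 × 10^-4
pKa = -log(7.30 × 10^-4) = 3.14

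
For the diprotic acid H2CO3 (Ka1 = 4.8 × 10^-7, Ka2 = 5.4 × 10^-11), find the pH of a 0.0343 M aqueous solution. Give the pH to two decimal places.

pH = 3.89

Ka1 ≫ Ka2, so treat the first dissociation as the only significant source of H+.
Ka1 = x²/(0.0343 − x) = 4.8 × 10^-7
x ≈ √(4.8 × 10^-7 × 0.0343) = 1.28 × 10^-4 M
pH = −log(1.28 × 10^-4) = 3.89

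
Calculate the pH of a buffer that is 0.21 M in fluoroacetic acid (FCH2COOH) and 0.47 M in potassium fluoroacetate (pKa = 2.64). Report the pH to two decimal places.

pH = pKa + log([A⁻]/[HA]) = 2.64 + log(0.47/0.21)
pH = 2.64 + (+0.350) = 2.99

pH = 2.99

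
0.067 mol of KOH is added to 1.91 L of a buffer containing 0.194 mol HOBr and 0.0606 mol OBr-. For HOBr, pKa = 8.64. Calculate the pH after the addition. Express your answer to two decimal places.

After neutralization: n(HOBr) = 0.127 mol, n(OBr-) = 0.128 mol.
pH = pKa + log(n_OBr-/n_HOBr) = 8.64 + log(0.128/0.127) = 8.64 + (+0.003)

pH = 8.64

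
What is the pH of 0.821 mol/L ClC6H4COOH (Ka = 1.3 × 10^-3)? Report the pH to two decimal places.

pH = 1.49

ClC6H4COOH ⇌ ClC6H4COO- + H+
From the ICE table, Ka = [H+]²/(0.821 − [H+]) = 1.3 × 10^-3.
Neglecting [H+] in the denominator: [H+] = √(1.3 × 10^-3 × 0.821) = 3.27 × 10^-2 M
Check: 4% ionized — well under 5%, approximation valid.
pH = −log[H+] = −log(3.27 × 10^-2) = 1.49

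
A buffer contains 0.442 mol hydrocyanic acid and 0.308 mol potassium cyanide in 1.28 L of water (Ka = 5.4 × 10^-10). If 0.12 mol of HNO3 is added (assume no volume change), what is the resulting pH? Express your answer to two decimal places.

pH = 8.79

After neutralization: n(HCN) = 0.562 mol, n(CN-) = 0.188 mol.
pKa = −log(5.4 × 10^-10) = 9.268
pH = pKa + log([A⁻]/[HA]) = 9.268 + log(0.188/0.562) = 9.268 -0.476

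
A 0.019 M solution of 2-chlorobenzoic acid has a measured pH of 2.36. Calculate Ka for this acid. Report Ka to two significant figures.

[H+] = 10^(-2.36) = 4.37 × 10^-3 M
At equilibrium [HA] = 0.019 − 4.37 × 10^-3 = 1.46 × 10^-2 M
Ka = [H+][A-]/[HA] = (4.37 × 10^-3)² / 1.46 × 10^-2 = 1.3 × 10^-3

Ka = 1.3 × 10^-3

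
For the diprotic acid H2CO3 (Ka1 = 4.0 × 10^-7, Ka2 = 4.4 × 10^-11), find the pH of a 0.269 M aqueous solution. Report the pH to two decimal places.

Ka1 ≫ Ka2, so treat the first dissociation as the only significant source of H+.
Ka1 = x²/(0.269 − x) = 4.0 × 10^-7
x ≈ √(4.0 × 10^-7 × 0.269) = 3.28 × 10^-4 M
pH = −log(3.28 × 10^-4) = 3.48

pH = 3.48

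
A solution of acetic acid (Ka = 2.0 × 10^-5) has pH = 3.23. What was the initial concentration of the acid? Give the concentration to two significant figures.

C₀ = 1.8 × 10^-2 M

[H+] = 10^(-3.23) = 5.89 × 10^-4 M = x
Ka = x²/(C₀ − x) ⇒ C₀ = x + x²/Ka
C₀ = 5.89 × 10^-4 + (5.89 × 10^-4)²/(2.0 × 10^-5) = 1.79 × 10^-2 M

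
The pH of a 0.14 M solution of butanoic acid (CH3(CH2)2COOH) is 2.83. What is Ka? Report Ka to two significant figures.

[H+] = 10^(-2.83) = 1.48 × 10^-3 M
At equilibrium [HA] = 0.14 − 1.48 × 10^-3 = 1.39 × 10^-1 M
Ka = [H+][A-]/[HA] = (1.48 × 10^-3)² / 1.39 × 10^-1 = 1.6 × 10^-5

Ka = 1.6 × 10^-5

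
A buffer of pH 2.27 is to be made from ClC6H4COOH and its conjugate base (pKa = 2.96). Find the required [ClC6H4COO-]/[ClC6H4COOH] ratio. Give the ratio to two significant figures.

ratio = 0.20

pH = pKa + log(r) ⇒ log(r) = 2.27 − 2.96 = -0.69
r = [ClC6H4COO-]/[ClC6H4COOH] = 10^(-0.69) = 0.204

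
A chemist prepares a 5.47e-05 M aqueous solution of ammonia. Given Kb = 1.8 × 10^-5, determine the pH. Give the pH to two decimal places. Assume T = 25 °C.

NH3 + H2O ⇌ NH4+ + OH-
From the ICE table, Kb = [OH-]²/(5.47e-05 − [OH-]) = 1.8 × 10^-5.
[OH-] is not negligible relative to C₀; solve [OH-]² + 1.8e-05·[OH-] − 9.85e-10 = 0.
[OH-] = [−1.8e-05 + √(1.8e-05² + 3.94e-09)]/2 = 2.36 × 10^-5 M
pOH = 4.63, so pH = 14.00 − pOH = 9.37

pH = 9.37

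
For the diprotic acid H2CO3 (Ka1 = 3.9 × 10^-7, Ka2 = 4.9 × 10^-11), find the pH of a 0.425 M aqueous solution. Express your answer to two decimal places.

pH = 3.39

Ka1 ≫ Ka2, so treat the first dissociation as the only significant source of H+.
Ka1 = x²/(0.425 − x) = 3.9 × 10^-7
x ≈ √(3.9 × 10^-7 × 0.425) = 4.07 × 10^-4 M
pH = −log(4.07 × 10^-4) = 3.39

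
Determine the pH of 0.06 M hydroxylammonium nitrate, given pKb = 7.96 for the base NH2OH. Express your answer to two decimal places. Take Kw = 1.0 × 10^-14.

pH = 3.63

NH3OH+ is the conjugate acid of the weak base NH2OH.
Kb = 10^(−7.96) = 1.10 × 10^-8
Ka = Kw/Kb = 1.0×10^-14 / 1.10 × 10^-8 = 9.09 × 10^-7
Ka = x²/(0.06 − x) = 9.09 × 10^-7
Neglecting x in the denominator: x = √(9.09 × 10^-7 × 0.06) = 2.34 × 10^-4 M
(x/C₀ = 0.39% < 5%, so the approximation holds.)
pH = −log[H+] = −log(2.34 × 10^-4) = 3.63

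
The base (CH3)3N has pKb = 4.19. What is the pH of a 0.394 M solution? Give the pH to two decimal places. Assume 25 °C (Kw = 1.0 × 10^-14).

pH = 11.70

(CH3)3N + H2O ⇌ (CH3)3NH+ + OH-
Kb = 10^(−4.19) = 6.46 × 10^-5
Let x = [OH-] at equilibrium. Kb = x²/(0.394 − x).
Assume x ≪ 0.394: x ≈ √(6.46 × 10^-5 × 0.394) = 5.05 × 10^-3 M
Check: 1.3% ionized — well under 5%, approximation valid.
pOH = 2.30, so pH = 14.00 − pOH = 11.70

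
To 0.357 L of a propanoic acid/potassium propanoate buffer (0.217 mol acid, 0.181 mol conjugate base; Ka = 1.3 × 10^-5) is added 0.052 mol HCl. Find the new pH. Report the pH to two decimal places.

pH = 4.57

After neutralization: n(CH3CH2COOH) = 0.269 mol, n(CH3CH2COO-) = 0.129 mol.
pKa = −log(1.3 × 10^-5) = 4.886
pH = pKa + log(n_CH3CH2COO-/n_CH3CH2COOH) = 4.886 + log(0.129/0.269) = 4.886 + (-0.319)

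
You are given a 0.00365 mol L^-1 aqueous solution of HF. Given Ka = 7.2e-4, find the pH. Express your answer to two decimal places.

HF ⇌ F- + H+
From the ICE table, Ka = x²/(0.00365 − x) = 7.2 × 10^-4.
x is not negligible relative to C₀; solve x² + 0.00072·x − 2.63e-06 = 0.
x = (−Ka + √(Ka² + 4·Ka·C₀))/2 = 1.30 × 10^-3 M
pH = −log[H+] = −log(1.30 × 10^-3) = 2.89

pH = 2.89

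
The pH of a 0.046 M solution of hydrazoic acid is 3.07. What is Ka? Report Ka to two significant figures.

[H+] = 10^(-3.07) = 8.51 × 10^-4 M
At equilibrium [HA] = 0.046 − 8.51 × 10^-4 = 4.51 × 10^-2 M
Ka = [H+][A-]/[HA] = (8.51 × 10^-4)² / 4.51 × 10^-2 = 1.6 × 10^-5

Ka = 1.6 × 10^-5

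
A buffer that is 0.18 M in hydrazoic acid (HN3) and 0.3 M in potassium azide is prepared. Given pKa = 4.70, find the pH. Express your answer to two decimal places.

pH = 4.92

Henderson–Hasselbalch: pH = pKa + log([N3-]/[HN3]) = 4.70 + log(0.3/0.18)
pH = 4.70 + (+0.222) = 4.92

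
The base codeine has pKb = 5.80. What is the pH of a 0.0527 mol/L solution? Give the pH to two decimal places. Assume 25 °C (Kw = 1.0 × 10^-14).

pH = 10.46

C18H21NO3 + H2O ⇌ C18H22NO3+ + OH-
Kb = 10^(−5.80) = 1.58 × 10^-6
Kb = [OH-]²/(0.0527 − [OH-]) = 1.58 × 10^-6
Assume [OH-] ≪ 0.0527: [OH-] ≈ √(1.58 × 10^-6 × 0.0527) = 2.89 × 10^-4 M
([OH-]/C₀ = 0.55% < 5%, so the approximation holds.)
pOH = 3.54, so pH = 14.00 − pOH = 10.46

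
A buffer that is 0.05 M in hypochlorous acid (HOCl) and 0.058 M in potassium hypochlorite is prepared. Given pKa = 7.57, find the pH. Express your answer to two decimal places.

pH = pKa + log([A⁻]/[HA]) = 7.57 + log(0.058/0.05)
pH = 7.57 + (+0.064) = 7.63

pH = 7.63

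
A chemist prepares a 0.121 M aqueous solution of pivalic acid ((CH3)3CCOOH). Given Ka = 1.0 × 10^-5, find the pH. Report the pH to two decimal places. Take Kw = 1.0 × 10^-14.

pH = 2.96

(CH3)3CCOOH ⇌ (CH3)3CCOO- + H+
Let x = [H+] at equilibrium. Ka = x²/(0.121 − x).
Since Ka ≪ C₀, x ≈ √(Ka·C₀) = 1.10 × 10^-3 M.
(x/C₀ = 0.91% < 5%, so the approximation holds.)
pH = −log(1.10 × 10^-3) = 2.96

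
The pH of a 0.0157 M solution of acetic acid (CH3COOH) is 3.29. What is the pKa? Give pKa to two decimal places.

[H+] = 10^(-3.29) = 5.13 × 10^-4 M
At equilibrium [HA] = 0.0157 − 5.13 × 10^-4 = 1.52 × 10^-2 M
Ka = [H+][A-]/[HA] = (5.13 × 10^-4)² / 1.52 × 10^-2 = 1.73 × 10^-5
pKa = -log(1.73 × 10^-5) = 4.76

pKa = 4.76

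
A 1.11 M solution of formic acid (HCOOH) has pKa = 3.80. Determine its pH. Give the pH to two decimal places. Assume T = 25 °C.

HCOOH ⇌ HCOO- + H+
Ka = 10^(−3.80) = 1.58 × 10^-4
From the ICE table, Ka = x²/(1.11 − x) = 1.58 × 10^-4.
Since Ka ≪ C₀, x ≈ √(Ka·C₀) = 1.32 × 10^-2 M.
(x/C₀ = 1.2% < 5%, so the approximation holds.)
pH = −log[H+] = −log(1.32 × 10^-2) = 1.88

pH = 1.88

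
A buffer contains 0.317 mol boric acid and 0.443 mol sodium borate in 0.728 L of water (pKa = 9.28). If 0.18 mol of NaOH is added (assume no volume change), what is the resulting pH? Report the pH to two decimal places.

pH = 9.94

After neutralization: n(B(OH)3) = 0.137 mol, n(B(OH)4-) = 0.623 mol.
pH = pKa + log(n_B(OH)4-/n_B(OH)3) = 9.28 + log(0.623/0.137) = 9.28 + (+0.658)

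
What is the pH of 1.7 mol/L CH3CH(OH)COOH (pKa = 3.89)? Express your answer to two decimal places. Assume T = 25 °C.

CH3CH(OH)COOH ⇌ CH3CH(OH)COO- + H+
Ka = 10^(−3.89) = 1.29 × 10^-4
From the ICE table, Ka = [H+]²/(1.7 − [H+]) = 1.29 × 10^-4.
Neglecting [H+] in the denominator: [H+] = √(1.29 × 10^-4 × 1.7) = 1.48 × 10^-2 M
([H+]/C₀ = 0.87% < 5%, so the approximation holds.)
pH = −log(1.48 × 10^-2) = 1.83

pH = 1.83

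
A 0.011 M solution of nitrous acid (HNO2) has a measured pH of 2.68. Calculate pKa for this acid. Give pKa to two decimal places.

pKa = 3.31

[H+] = 10^(-2.68) = 2.09 × 10^-3 M
At equilibrium [HA] = 0.011 − 2.09 × 10^-3 = 8.91 × 10^-3 M
Ka = [H+][A-]/[HA] = (2.09 × 10^-3)² / 8.91 × 10^-3 = 4.90 × 10^-4
pKa = -log(4.90 × 10^-4) = 3.31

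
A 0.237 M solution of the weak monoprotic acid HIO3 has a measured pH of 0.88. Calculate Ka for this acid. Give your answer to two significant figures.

Ka = 1.7 × 10^-1

[H+] = 10^(-0.88) = 1.32 × 10^-1 M
At equilibrium [HA] = 0.237 − 1.32 × 10^-1 = 1.05 × 10^-1 M
Ka = [H+][A-]/[HA] = (1.32 × 10^-1)² / 1.05 × 10^-1 = 1.7 × 10^-1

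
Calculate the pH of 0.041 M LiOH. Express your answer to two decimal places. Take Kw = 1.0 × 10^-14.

pH = 12.61

LiOH is a strong base; [OH-] = 0.041 M.
pOH = -log(0.041) = 1.39
pH = 14.00 - 1.39 = 12.61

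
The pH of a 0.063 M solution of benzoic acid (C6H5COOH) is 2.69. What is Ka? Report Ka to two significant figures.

[H+] = 10^(-2.69) = 2.04 × 10^-3 M
At equilibrium [HA] = 0.063 − 2.04 × 10^-3 = 6.10 × 10^-2 M
Ka = [H+][A-]/[HA] = (2.04 × 10^-3)² / 6.10 × 10^-2 = 6.8 × 10^-5

Ka = 6.8 × 10^-5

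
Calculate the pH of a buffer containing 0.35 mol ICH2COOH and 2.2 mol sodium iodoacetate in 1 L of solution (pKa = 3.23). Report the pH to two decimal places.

Henderson–Hasselbalch: pH = pKa + log([ICH2COO-]/[ICH2COOH]) = 3.23 + log(2.2/0.35)
pH = 3.23 + (+0.798) = 4.03

pH = 4.03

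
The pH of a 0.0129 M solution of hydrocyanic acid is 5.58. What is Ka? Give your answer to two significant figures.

[H+] = 10^(-5.58) = 2.63 × 10^-6 M
At equilibrium [HA] = 0.0129 − 2.63 × 10^-6 = 1.29 × 10^-2 M
Ka = [H+][A-]/[HA] = (2.63 × 10^-6)² / 1.29 × 10^-2 = 5.4 × 10^-10

Ka = 5.4 × 10^-10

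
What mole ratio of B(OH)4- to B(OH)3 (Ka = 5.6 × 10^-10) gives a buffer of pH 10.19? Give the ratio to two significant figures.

ratio = 8.7

pKa = -log(5.6 × 10^-10) = 9.252
pH = pKa + log(r) ⇒ log(r) = 10.19 − 9.252 = +0.938
r = [B(OH)4-]/[B(OH)3] = 10^(+0.938) = 8.67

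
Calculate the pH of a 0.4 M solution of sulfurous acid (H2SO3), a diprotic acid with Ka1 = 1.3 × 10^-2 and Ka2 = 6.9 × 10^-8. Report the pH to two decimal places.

Since Ka1 ≫ Ka2, the first ionization dominates [H+].
Ka1 = x²/(0.4 − x) = 1.3 × 10^-2
Solving the quadratic: x = (−Ka1 + √(Ka1² + 4·Ka1·C₀))/2 = 6.59 × 10^-2 M
pH = −log(6.59 × 10^-2) = 1.18

pH = 1.18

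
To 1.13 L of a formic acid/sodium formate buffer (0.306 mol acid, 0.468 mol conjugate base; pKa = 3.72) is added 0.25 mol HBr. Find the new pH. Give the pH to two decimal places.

After neutralization: n(HCOOH) = 0.556 mol, n(HCOO-) = 0.218 mol.
Henderson–Hasselbalch with mole ratio 0.218/0.556: pH = 3.72 + (-0.407)

pH = 3.31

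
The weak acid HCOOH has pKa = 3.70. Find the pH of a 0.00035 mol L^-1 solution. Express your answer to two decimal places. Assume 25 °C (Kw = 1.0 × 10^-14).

HCOOH ⇌ HCOO- + H+
Ka = 10^(−3.70) = 2.00 × 10^-4
Let x = [H+] at equilibrium. Ka = x²/(0.00035 − x).
Here C₀/Ka ≈ 1.75, so the small-x approximation fails. Use the quadratic:
x = (−Ka + √(Ka² + 4·Ka·C₀))/2 = 1.83 × 10^-4 M
pH = −log(1.83 × 10^-4) = 3.74

pH = 3.74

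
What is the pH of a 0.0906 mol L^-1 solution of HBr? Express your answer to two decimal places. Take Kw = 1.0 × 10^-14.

pH = 1.04

HBr is a strong acid and dissociates completely, so [H+] = 0.0906 M.
pH = -log(0.0906) = 1.04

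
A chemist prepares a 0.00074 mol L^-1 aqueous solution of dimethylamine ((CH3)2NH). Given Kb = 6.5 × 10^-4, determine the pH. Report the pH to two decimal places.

pH = 10.64

(CH3)2NH + H2O ⇌ (CH3)2NH2+ + OH-
From the ICE table, Kb = [OH-]²/(0.00074 − [OH-]) = 6.5 × 10^-4.
The 5% rule fails; solving [OH-]² + Kb·[OH-] − Kb·C₀ = 0 exactly:
[OH-] = [−0.00065 + √(0.00065² + 1.92e-06)]/2 = 4.41 × 10^-4 M
pOH = −log(4.41 × 10^-4) = 3.36; pH = 14.00 − 3.36 = 10.64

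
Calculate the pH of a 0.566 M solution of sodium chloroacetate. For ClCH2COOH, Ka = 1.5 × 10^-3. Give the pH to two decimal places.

pH = 8.29

ClCH2COO- is the conjugate base of the weak acid ClCH2COOH.
Kb = Kw/Ka = 1.0×10^-14 / 1.5 × 10^-3 = 6.67 × 10^-12
Let x = [OH-] at equilibrium. Kb = x²/(0.566 − x).
Assume x ≪ 0.566: x ≈ √(6.67 × 10^-12 × 0.566) = 1.94 × 10^-6 M
Check: 0.00034% ionized — well under 5%, approximation valid.
pOH = 5.71, so pH = 14.00 − pOH = 8.29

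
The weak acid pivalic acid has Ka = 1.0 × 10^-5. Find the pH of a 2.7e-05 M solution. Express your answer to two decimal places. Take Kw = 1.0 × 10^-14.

(CH3)3CCOOH ⇌ (CH3)3CCOO- + H+
Ka = x²/(2.7e-05 − x) = 1.0 × 10^-5
x is not negligible relative to C₀; solve x² + 1e-05·x − 2.7e-10 = 0.
x = (−Ka + √(Ka² + 4·Ka·C₀))/2 = 1.22 × 10^-5 M
pH = −log[H+] = −log(1.22 × 10^-5) = 4.91

pH = 4.91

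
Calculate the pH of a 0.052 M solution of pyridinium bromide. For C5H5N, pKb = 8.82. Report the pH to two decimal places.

C5H5NH+ is the conjugate acid of the weak base C5H5N.
Kb = 10^(−8.82) = 1.51 × 10^-9
Ka = Kw/Kb = 1.0×10^-14 / 1.51 × 10^-9 = 6.62 × 10^-6
Let x = [H+] at equilibrium. Ka = x²/(0.052 − x).
Assume x ≪ 0.052: x ≈ √(6.62 × 10^-6 × 0.052) = 5.87 × 10^-4 M
(x/C₀ = 1.1% < 5%, so the approximation holds.)
pH = −log(5.87 × 10^-4) = 3.23

pH = 3.23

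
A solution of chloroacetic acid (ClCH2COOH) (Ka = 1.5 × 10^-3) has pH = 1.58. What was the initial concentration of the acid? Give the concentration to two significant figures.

C₀ = 4.9 × 10^-1 M

[H+] = 10^(-1.58) = 2.63 × 10^-2 M = x
Ka = x²/(C₀ − x) ⇒ C₀ = x + x²/Ka
C₀ = 2.63 × 10^-2 + (2.63 × 10^-2)²/(1.5 × 10^-3) = 4.87 × 10^-1 M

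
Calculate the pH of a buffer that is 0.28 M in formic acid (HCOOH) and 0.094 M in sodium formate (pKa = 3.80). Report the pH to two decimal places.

pH = 3.33

Henderson–Hasselbalch: pH = pKa + log([HCOO-]/[HCOOH]) = 3.80 + log(0.094/0.28)
pH = 3.80 + (-0.474) = 3.33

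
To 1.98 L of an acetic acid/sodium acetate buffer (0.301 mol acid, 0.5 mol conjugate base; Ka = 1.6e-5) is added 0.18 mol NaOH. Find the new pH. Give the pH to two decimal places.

After neutralization: n(CH3COOH) = 0.121 mol, n(CH3COO-) = 0.68 mol.
pKa = −log(1.6 × 10^-5) = 4.796
Henderson–Hasselbalch with mole ratio 0.68/0.121: pH = 4.796 + (+0.750)

pH = 5.55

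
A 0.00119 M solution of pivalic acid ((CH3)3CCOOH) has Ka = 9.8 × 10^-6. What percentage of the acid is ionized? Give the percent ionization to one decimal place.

(CH3)3CCOOH ⇌ (CH3)3CCOO- + H+; let x = [H+] at equilibrium.
Solve x² + 9.8e-06x − 1.17e-08 = 0 → x = 1.03 × 10^-4 M
% ionization = x/C₀ × 100% = 1.03 × 10^-4/0.00119 × 100% = 8.7%

8.7%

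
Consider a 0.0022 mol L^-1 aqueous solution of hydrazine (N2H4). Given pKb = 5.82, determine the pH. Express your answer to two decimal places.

pH = 9.76

N2H4 + H2O ⇌ N2H5+ + OH-
Kb = 10^(−5.82) = 1.51 × 10^-6
From the ICE table, Kb = x²/(0.0022 − x) = 1.51 × 10^-6.
Neglecting x in the denominator: x = √(1.51 × 10^-6 × 0.0022) = 5.76 × 10^-5 M
Check: 2.6% ionized — well under 5%, approximation valid.
pOH = −log(5.76 × 10^-5) = 4.24; pH = 14.00 − 4.24 = 9.76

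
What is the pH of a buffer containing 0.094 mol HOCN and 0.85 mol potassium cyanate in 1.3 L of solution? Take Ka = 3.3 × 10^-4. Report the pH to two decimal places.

pH = 4.44

pKa = −log(3.3 × 10^-4) = 3.481
pH = pKa + log([A⁻]/[HA]) = 3.481 + log(0.85/0.094)
pH = 3.481 + (+0.956) = 4.44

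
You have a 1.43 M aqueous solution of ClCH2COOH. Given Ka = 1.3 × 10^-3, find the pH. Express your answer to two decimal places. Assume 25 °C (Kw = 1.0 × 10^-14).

pH = 1.37

ClCH2COOH ⇌ ClCH2COO- + H+
From the ICE table, Ka = [H+]²/(1.43 − [H+]) = 1.3 × 10^-3.
Assume [H+] ≪ 1.43: [H+] ≈ √(1.3 × 10^-3 × 1.43) = 4.31 × 10^-2 M
([H+]/C₀ = 3% < 5%, so the approximation holds.)
pH = −log[H+] = −log(4.31 × 10^-2) = 1.37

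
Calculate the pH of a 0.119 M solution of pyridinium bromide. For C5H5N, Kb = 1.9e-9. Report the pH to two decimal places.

C5H5NH+ is the conjugate acid of the weak base C5H5N.
Ka = Kw/Kb = 1.0×10^-14 / 1.9 × 10^-9 = 5.26 × 10^-6
Let x = [H+] at equilibrium. Ka = x²/(0.119 − x).
Assume x ≪ 0.119: x ≈ √(5.26 × 10^-6 × 0.119) = 7.91 × 10^-4 M
pH = −log(7.91 × 10^-4) = 3.10

pH = 3.10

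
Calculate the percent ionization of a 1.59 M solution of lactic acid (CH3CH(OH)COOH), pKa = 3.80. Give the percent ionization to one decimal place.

CH3CH(OH)COOH ⇌ CH3CH(OH)COO- + H+; let x = [H+] at equilibrium.
Ka = 10^(−3.80) = 1.58 × 10^-4
x ≈ √(Ka·C₀) = √(1.58 × 10^-4 × 1.59) = 1.58 × 10^-2 M
% ionization = x/C₀ × 100% = 1.58 × 10^-2/1.59 × 100% = 1.0%

1.0%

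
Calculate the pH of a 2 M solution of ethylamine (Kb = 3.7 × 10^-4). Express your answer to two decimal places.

pH = 12.43

C2H5NH2 + H2O ⇌ C2H5NH3+ + OH-
Let x = [OH-] at equilibrium. Kb = x²/(2 − x).
Neglecting x in the denominator: x = √(3.7 × 10^-4 × 2) = 2.72 × 10^-2 M
Check: 1.4% ionized — well under 5%, approximation valid.
pOH = −log(2.72 × 10^-2) = 1.57; pH = 14.00 − 1.57 = 12.43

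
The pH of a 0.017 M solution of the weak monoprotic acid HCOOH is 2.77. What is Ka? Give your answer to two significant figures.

Ka = 1.9 × 10^-4

[H+] = 10^(-2.77) = 1.70 × 10^-3 M
At equilibrium [HA] = 0.017 − 1.70 × 10^-3 = 1.53 × 10^-2 M
Ka = [H+][A-]/[HA] = (1.70 × 10^-3)² / 1.53 × 10^-2 = 1.9 × 10^-4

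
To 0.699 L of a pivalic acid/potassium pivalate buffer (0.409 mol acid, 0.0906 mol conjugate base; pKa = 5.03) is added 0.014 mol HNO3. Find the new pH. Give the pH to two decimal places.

pH = 4.29

Added H+ converts (CH3)3CCOO- to (CH3)3CCOOH: (CH3)3CCOOH → 0.423 mol, (CH3)3CCOO- → 0.0766 mol.
Henderson–Hasselbalch with mole ratio 0.0766/0.423: pH = 5.03 + (-0.742)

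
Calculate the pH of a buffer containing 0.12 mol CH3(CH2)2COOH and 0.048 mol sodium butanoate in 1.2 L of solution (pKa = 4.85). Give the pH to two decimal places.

pH = 4.45

Henderson–Hasselbalch: pH = pKa + log([CH3(CH2)2COO-]/[CH3(CH2)2COOH]) = 4.85 + log(0.048/0.12)
pH = 4.85 + (-0.398) = 4.45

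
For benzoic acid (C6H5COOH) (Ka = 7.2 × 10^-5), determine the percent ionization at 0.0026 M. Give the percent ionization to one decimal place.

15.3%

C6H5COOH ⇌ C6H5COO- + H+; let x = [H+] at equilibrium.
Solve x² + 7.2e-05x − 1.87e-07 = 0 → x = 3.98 × 10^-4 M
Fraction ionized = 3.98 × 10^-4 / 0.0026 = 0.1531 → 15.3%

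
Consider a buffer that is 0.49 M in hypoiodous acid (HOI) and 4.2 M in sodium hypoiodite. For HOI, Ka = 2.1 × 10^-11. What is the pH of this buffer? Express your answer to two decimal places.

pKa = −log(2.1 × 10^-11) = 10.678
pH = pKa + log([A⁻]/[HA]) = 10.678 + log(4.2/0.49)
pH = 10.678 + (+0.933) = 11.61

pH = 11.61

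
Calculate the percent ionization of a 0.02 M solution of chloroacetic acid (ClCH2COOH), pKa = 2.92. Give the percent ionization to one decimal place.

21.7%

ClCH2COOH ⇌ ClCH2COO- + H+; let x = [H+] at equilibrium.
Ka = 10^(−2.92) = 1.20 × 10^-3
Solve x² + 0.0012x − 2.4e-05 = 0 → x = 4.34 × 10^-3 M
% ionization = x/C₀ × 100% = 4.34 × 10^-3/0.02 × 100% = 21.7%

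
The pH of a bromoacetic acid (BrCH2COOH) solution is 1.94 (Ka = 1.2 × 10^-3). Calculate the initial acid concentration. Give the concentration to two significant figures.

[H+] = 10^(-1.94) = 1.15 × 10^-2 M = x
Ka = x²/(C₀ − x) ⇒ C₀ = x + x²/Ka
C₀ = 1.15 × 10^-2 + (1.15 × 10^-2)²/(1.2 × 10^-3) = 1.22 × 10^-1 M

C₀ = 1.2 × 10^-1 M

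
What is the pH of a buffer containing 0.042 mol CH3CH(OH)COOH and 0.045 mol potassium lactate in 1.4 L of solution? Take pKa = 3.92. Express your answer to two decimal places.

Henderson–Hasselbalch: pH = pKa + log([CH3CH(OH)COO-]/[CH3CH(OH)COOH]) = 3.92 + log(0.045/0.042)
pH = 3.92 + (+0.030) = 3.95

pH = 3.95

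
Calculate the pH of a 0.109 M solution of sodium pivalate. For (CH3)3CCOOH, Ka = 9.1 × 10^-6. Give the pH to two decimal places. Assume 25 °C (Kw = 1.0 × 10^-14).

pH = 9.04

(CH3)3CCOO- is the conjugate base of the weak acid (CH3)3CCOOH.
Kb = Kw/Ka = 1.0×10^-14 / 9.1 × 10^-6 = 1.10 × 10^-9
From the ICE table, Kb = x²/(0.109 − x) = 1.10 × 10^-9.
Since Kb ≪ C₀, x ≈ √(Kb·C₀) = 1.09 × 10^-5 M.
Check: 0.01% ionized — well under 5%, approximation valid.
pOH = 4.96, so pH = 14.00 − pOH = 9.04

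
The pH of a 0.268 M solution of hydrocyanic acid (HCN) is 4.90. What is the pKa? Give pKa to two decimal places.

[H+] = 10^(-4.90) = 1.26 × 10^-5 M
At equilibrium [HA] = 0.268 − 1.26 × 10^-5 = 2.68 × 10^-1 M
Ka = [H+][A-]/[HA] = (1.26 × 10^-5)² / 2.68 × 10^-1 = 5.92 × 10^-10
pKa = -log(5.92 × 10^-10) = 9.23

pKa = 9.23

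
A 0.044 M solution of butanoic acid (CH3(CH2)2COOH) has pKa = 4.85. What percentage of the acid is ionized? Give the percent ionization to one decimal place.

1.8%

CH3(CH2)2COOH ⇌ CH3(CH2)2COO- + H+; let x = [H+] at equilibrium.
Ka = 10^(−4.85) = 1.41 × 10^-5
x ≈ √(Ka·C₀) = √(1.41 × 10^-5 × 0.044) = 7.88 × 10^-4 M
Fraction ionized = 7.88 × 10^-4 / 0.044 = 0.0179 → 1.8%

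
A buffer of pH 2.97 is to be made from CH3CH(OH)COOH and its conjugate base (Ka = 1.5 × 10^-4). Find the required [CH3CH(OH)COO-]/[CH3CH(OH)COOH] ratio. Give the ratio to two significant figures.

ratio = 0.14

pKa = -log(1.5 × 10^-4) = 3.824
pH = pKa + log(r) ⇒ log(r) = 2.97 − 3.824 = -0.854
r = [CH3CH(OH)COO-]/[CH3CH(OH)COOH] = 10^(-0.854) = 0.14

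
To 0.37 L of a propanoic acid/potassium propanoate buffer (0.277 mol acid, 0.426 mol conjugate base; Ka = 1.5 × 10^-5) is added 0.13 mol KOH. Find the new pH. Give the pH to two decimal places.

pH = 5.40

OH- converts CH3CH2COOH to CH3CH2COO-: CH3CH2COOH → 0.147 mol, CH3CH2COO- → 0.556 mol.
pKa = −log(1.5 × 10^-5) = 4.824
pH = pKa + log([A⁻]/[HA]) = 4.824 + log(0.556/0.147) = 4.824 +0.578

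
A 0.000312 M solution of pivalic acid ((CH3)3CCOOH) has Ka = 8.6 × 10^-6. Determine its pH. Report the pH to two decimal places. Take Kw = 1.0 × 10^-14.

pH = 4.32

(CH3)3CCOOH ⇌ (CH3)3CCOO- + H+
From the ICE table, Ka = x²/(0.000312 − x) = 8.6 × 10^-6.
The 5% rule fails; solving x² + Ka·x − Ka·C₀ = 0 exactly:
x = [−8.6e-06 + √(8.6e-06² + 1.07e-08)]/2 = 4.77 × 10^-5 M
pH = −log[H+] = −log(4.77 × 10^-5) = 4.32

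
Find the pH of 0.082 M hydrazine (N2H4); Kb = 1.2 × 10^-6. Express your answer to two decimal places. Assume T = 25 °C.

N2H4 + H2O ⇌ N2H5+ + OH-
From the ICE table, Kb = x²/(0.082 − x) = 1.2 × 10^-6.
Assume x ≪ 0.082: x ≈ √(1.2 × 10^-6 × 0.082) = 3.14 × 10^-4 M
pOH = 3.50, so pH = 14.00 − pOH = 10.50

pH = 10.50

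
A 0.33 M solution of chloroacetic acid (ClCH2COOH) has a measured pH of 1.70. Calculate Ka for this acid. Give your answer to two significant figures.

Ka = 1.3 × 10^-3

[H+] = 10^(-1.70) = 2.00 × 10^-2 M
At equilibrium [HA] = 0.33 − 2.00 × 10^-2 = 3.10 × 10^-1 M
Ka = [H+][A-]/[HA] = (2.00 × 10^-2)² / 3.10 × 10^-1 = 1.3 × 10^-3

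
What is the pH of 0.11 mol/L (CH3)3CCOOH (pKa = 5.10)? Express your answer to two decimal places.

(CH3)3CCOOH ⇌ (CH3)3CCOO- + H+
Ka = 10^(−5.10) = 7.94 × 10^-6
Ka = x²/(0.11 − x) = 7.94 × 10^-6
Since Ka ≪ C₀, x ≈ √(Ka·C₀) = 9.35 × 10^-4 M.
(x/C₀ = 0.85% < 5%, so the approximation holds.)
pH = −log(9.35 × 10^-4) = 3.03

pH = 3.03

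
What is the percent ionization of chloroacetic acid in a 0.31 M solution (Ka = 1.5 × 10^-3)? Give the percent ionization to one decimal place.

6.7%

ClCH2COOH ⇌ ClCH2COO- + H+; let x = [H+] at equilibrium.
Ka = x²/(C₀ − x); solving the quadratic gives x = 2.08 × 10^-2 M.
% ionization = x/C₀ × 100% = 2.08 × 10^-2/0.31 × 100% = 6.7%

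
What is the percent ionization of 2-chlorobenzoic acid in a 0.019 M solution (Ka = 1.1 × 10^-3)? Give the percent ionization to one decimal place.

21.3%

ClC6H4COOH ⇌ ClC6H4COO- + H+; let x = [H+] at equilibrium.
Ka = x²/(C₀ − x); solving the quadratic gives x = 4.05 × 10^-3 M.
% ionization = x/C₀ × 100% = 4.05 × 10^-3/0.019 × 100% = 21.3%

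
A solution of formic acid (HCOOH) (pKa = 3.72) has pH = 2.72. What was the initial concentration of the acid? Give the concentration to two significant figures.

[H+] = 10^(-2.72) = 1.91 × 10^-3 M = x
Ka = 10^(−3.72) = 1.91 × 10^-4
Ka = x²/(C₀ − x) ⇒ C₀ = x + x²/Ka
C₀ = 1.91 × 10^-3 + (1.91 × 10^-3)²/(1.91 × 10^-4) = 2.10 × 10^-2 M

C₀ = 2.1 × 10^-2 M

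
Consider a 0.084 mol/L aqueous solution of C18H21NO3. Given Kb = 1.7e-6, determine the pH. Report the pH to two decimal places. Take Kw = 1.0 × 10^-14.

C18H21NO3 + H2O ⇌ C18H22NO3+ + OH-
From the ICE table, Kb = [OH-]²/(0.084 − [OH-]) = 1.7 × 10^-6.
Since Kb ≪ C₀, [OH-] ≈ √(Kb·C₀) = 3.78 × 10^-4 M.
Check: 0.45% ionized — well under 5%, approximation valid.
pOH = −log(3.78 × 10^-4) = 3.42; pH = 14.00 − 3.42 = 10.58

pH = 10.58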